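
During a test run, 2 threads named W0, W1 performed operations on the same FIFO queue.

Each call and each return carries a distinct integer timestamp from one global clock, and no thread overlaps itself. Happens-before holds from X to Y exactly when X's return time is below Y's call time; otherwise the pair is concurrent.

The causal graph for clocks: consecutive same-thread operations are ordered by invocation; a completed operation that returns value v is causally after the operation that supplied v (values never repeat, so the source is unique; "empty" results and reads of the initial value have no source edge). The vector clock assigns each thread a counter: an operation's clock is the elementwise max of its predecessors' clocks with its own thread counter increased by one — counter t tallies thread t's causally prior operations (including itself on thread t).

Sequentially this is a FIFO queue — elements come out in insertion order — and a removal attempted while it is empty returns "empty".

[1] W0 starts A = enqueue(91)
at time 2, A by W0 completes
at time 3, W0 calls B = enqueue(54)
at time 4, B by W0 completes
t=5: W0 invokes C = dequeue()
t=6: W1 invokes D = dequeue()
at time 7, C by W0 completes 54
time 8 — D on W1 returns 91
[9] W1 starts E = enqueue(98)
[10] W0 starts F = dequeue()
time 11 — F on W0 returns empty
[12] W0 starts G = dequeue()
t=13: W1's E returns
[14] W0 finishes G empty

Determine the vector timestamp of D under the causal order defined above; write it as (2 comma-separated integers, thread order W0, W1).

(1, 1)

VC(A, invoked at 1): no causal predecessors; +1 on W0 → (1, 0)
merge at D (invoked 6): VC(A)=(1, 0), own-thread bump on W1 → (1, 1)
merge at B (invoked 3): VC(A)=(1, 0), own-thread bump on W0 → (2, 0)
merge at E (invoked 9): VC(D)=(1, 1), own-thread bump on W1 → (1, 2)
merge at C (invoked 5): VC(B)=(2, 0), own-thread bump on W0 → (3, 0)
merge at F (invoked 10): VC(C)=(3, 0), own-thread bump on W0 → (4, 0)
merge at G (invoked 12): VC(F)=(4, 0), own-thread bump on W0 → (5, 0)
target: VC(D) = (1, 1)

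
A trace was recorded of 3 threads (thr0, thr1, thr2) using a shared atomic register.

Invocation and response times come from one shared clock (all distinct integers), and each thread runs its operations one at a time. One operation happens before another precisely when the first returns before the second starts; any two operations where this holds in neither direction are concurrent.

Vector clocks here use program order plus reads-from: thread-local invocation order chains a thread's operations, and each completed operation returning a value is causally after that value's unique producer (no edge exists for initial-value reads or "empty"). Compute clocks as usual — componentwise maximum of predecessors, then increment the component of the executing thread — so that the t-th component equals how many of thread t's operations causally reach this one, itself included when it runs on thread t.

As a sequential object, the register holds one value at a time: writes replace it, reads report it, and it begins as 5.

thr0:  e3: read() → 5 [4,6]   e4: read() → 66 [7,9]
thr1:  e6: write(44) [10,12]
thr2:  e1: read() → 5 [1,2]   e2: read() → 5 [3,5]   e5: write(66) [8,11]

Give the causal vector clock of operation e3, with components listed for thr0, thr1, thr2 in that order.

e1 (invocation 1): nothing precedes it; thr2's component alone gives (0, 0, 1)
e6 (invocation 10): nothing precedes it; thr1's component alone gives (0, 1, 0)
e3 (invocation 4): nothing precedes it; thr0's component alone gives (1, 0, 0)
from VC(e1)=(0, 0, 1), e2 (invoked 3) maxes components and bumps thr2 → (0, 0, 2)
from VC(e2)=(0, 0, 2), e5 (invoked 8) maxes components and bumps thr2 → (0, 0, 3)
from VC(e3)=(1, 0, 0), VC(e5)=(0, 0, 3), e4 (invoked 7) maxes components and bumps thr0 → (2, 0, 3)
target: VC(e3) = (1, 0, 0)

(1, 0, 0)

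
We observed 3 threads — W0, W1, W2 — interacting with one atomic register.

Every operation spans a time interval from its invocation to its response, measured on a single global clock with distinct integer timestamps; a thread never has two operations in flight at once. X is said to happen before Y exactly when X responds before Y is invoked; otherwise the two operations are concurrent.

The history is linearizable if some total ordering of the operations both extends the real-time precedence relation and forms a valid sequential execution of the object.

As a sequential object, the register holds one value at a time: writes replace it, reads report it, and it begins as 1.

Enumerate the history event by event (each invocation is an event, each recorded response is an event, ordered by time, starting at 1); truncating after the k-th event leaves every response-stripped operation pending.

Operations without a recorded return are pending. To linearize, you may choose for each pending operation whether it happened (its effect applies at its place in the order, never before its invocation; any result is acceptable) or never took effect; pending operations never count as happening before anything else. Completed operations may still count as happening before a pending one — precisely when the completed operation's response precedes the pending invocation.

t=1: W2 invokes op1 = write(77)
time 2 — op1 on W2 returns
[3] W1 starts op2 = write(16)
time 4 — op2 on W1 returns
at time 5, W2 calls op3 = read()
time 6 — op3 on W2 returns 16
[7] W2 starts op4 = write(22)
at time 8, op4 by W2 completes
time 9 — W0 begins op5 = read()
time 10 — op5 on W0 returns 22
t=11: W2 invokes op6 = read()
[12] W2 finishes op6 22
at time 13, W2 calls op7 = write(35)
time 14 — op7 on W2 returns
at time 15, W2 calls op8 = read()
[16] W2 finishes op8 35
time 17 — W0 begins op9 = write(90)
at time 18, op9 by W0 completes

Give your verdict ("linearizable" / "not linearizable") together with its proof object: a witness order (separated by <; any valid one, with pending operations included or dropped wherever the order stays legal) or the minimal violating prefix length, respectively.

step 1: op1 write(77) — value 77
step 2: op2 write(16) — value 16
step 3: op3 read() → 16 — value 16
step 4: op4 write(22) — value 22
step 5: op5 read() → 22 — value 22
step 6: op6 read() → 22 — value 22
step 7: op7 write(35) — value 35
step 8: op8 read() → 35 — value 35
step 9: op9 write(90) — value 90

linearizable — witness: op1 < op2 < op3 < op4 < op5 < op6 < op7 < op8 < op9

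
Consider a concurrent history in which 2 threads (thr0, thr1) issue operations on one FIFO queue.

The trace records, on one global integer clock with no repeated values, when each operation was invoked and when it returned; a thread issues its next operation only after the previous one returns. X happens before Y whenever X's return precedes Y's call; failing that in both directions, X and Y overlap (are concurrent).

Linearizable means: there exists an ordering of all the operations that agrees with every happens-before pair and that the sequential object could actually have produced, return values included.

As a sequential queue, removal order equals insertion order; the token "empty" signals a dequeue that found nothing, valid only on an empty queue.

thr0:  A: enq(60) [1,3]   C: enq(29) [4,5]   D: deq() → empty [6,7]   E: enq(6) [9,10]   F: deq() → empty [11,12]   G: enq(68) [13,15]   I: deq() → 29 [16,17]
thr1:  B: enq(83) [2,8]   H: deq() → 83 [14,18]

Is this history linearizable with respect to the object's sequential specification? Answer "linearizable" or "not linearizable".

cut after 6 events: linearizable; cut after 7 events (D responds, time 7): not linearizable
the sole real-time-consistent order of 3 completed operations fails the FIFO queue replay
no completion choice of the 1 pending operation (B) rescues it — every subset was tried
sample order A, C, D (pending dropped) stalls at step 3 — D deq() → empty has no legal effect

not linearizable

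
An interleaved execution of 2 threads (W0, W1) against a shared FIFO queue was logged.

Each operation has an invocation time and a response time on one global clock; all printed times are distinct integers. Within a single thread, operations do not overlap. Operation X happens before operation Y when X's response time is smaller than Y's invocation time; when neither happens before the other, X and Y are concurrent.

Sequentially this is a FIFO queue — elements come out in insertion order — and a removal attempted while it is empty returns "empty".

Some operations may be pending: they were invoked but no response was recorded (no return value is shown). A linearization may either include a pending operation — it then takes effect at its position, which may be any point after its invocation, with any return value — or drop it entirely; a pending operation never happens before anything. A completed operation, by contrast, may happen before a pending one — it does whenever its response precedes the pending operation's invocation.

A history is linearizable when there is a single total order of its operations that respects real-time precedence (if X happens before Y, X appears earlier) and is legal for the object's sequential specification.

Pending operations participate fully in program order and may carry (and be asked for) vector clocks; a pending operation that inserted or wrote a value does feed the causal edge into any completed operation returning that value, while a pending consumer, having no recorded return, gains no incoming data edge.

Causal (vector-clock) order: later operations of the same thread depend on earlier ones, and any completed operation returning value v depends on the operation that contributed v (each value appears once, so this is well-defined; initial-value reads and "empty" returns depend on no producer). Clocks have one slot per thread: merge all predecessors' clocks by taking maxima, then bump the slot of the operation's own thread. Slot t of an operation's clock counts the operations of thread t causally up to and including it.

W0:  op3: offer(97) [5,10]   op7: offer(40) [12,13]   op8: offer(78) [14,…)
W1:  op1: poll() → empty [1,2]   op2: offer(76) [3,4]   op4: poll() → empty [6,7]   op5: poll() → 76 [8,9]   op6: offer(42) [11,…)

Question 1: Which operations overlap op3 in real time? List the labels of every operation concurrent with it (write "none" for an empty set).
op3 spans [5,10]: anything still running between times 5 and 10 counts as concurrent
op1 [1,2]: before
op2 [3,4]: before
op4 [6,7]: concurrent
op5 [8,9]: concurrent
op6 [11,…): after
op7 [12,13]: after
op8 [14,…): after

op4, op5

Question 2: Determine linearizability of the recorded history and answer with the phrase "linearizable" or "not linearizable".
prefix check: 1..6 passes, 1..7 fails once op4's time-7 response joins
the sole real-time-consistent order of 3 completed operations fails the FIFO queue replay
every completion of the 1 pending operation (op3) was checked; none linearizes
take op1, op2, op4 (pending dropped): step 3 already fails, because op4 poll() → empty cannot occur there

not linearizable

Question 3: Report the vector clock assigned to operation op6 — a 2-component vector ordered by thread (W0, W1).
invoked at 1, op1 has no predecessors; its own W1 bump gives (0, 1)
invoked at 5, op3 has no predecessors; its own W0 bump gives (1, 0)
op2, invoked 3, takes VC(op1)=(0, 1) under max, adds 1 for W1 → (0, 2)
op7, invoked 12, takes VC(op3)=(1, 0) under max, adds 1 for W0 → (2, 0)
op4, invoked 6, takes VC(op2)=(0, 2) under max, adds 1 for W1 → (0, 3)
op8, invoked 14, takes VC(op7)=(2, 0) under max, adds 1 for W0 → (3, 0)
op5, invoked 8, takes VC(op2)=(0, 2), VC(op4)=(0, 3) under max, adds 1 for W1 → (0, 4)
op6, invoked 11, takes VC(op5)=(0, 4) under max, adds 1 for W1 → (0, 5)
target: VC(op6) = (0, 5)

(0, 5)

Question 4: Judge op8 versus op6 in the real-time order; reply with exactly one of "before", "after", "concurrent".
op8 spans [14,…), op6 spans [11,…)
the intervals overlap in both directions

concurrent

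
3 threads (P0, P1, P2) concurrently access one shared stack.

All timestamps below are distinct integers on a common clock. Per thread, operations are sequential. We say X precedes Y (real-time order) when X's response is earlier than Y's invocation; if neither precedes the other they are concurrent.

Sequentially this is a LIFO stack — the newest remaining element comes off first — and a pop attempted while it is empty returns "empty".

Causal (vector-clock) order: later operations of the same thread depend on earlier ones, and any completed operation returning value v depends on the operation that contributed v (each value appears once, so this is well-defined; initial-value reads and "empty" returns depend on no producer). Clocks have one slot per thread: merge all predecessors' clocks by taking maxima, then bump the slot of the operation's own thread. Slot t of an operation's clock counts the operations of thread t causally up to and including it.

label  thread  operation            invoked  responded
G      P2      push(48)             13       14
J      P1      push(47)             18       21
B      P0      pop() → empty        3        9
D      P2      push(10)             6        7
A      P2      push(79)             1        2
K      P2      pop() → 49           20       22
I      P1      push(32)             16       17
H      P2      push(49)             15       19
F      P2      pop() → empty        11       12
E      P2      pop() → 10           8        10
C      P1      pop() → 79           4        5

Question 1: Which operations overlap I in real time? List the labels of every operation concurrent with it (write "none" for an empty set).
I spans [16,17]; an op avoiding the whole window 16..17 is ordered, any other is concurrent
A [1,2]: before
B [3,9]: before
C [4,5]: before
D [6,7]: before
E [8,10]: before
F [11,12]: before
G [13,14]: before
H [15,19]: concurrent
J [18,21]: after
K [20,22]: after

H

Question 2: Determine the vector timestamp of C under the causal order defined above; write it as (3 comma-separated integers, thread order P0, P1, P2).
VC(A, invoked at 1): no causal predecessors; +1 on P2 → (0, 0, 1)
VC(B, invoked at 3): no causal predecessors; +1 on P0 → (1, 0, 0)
invoked at 6, D merges VC(A)=(0, 0, 1) and bumps P2's slot → (0, 0, 2)
invoked at 4, C merges VC(A)=(0, 0, 1) and bumps P1's slot → (0, 1, 1)
invoked at 8, E merges VC(D)=(0, 0, 2) and bumps P2's slot → (0, 0, 3)
invoked at 16, I merges VC(C)=(0, 1, 1) and bumps P1's slot → (0, 2, 1)
invoked at 11, F merges VC(E)=(0, 0, 3) and bumps P2's slot → (0, 0, 4)
invoked at 18, J merges VC(I)=(0, 2, 1) and bumps P1's slot → (0, 3, 1)
invoked at 13, G merges VC(F)=(0, 0, 4) and bumps P2's slot → (0, 0, 5)
invoked at 15, H merges VC(G)=(0, 0, 5) and bumps P2's slot → (0, 0, 6)
invoked at 20, K merges VC(H)=(0, 0, 6) and bumps P2's slot → (0, 0, 7)
target: VC(C) = (0, 1, 1)

(0, 1, 1)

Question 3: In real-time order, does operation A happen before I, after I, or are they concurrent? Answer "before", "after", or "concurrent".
A spans [1,2], I spans [16,17]
resp(A)=2 < inv(I)=16

before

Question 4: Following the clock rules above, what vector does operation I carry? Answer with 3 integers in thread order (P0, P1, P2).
no predecessors for A (invoked 1): P2 increments from zero → (0, 0, 1)
no predecessors for B (invoked 3): P0 increments from zero → (1, 0, 0)
D (invocation 6): componentwise max over VC(A)=(0, 0, 1), +1 at P2, giving (0, 0, 2)
C (invocation 4): componentwise max over VC(A)=(0, 0, 1), +1 at P1, giving (0, 1, 1)
E (invocation 8): componentwise max over VC(D)=(0, 0, 2), +1 at P2, giving (0, 0, 3)
I (invocation 16): componentwise max over VC(C)=(0, 1, 1), +1 at P1, giving (0, 2, 1)
F (invocation 11): componentwise max over VC(E)=(0, 0, 3), +1 at P2, giving (0, 0, 4)
J (invocation 18): componentwise max over VC(I)=(0, 2, 1), +1 at P1, giving (0, 3, 1)
G (invocation 13): componentwise max over VC(F)=(0, 0, 4), +1 at P2, giving (0, 0, 5)
H (invocation 15): componentwise max over VC(G)=(0, 0, 5), +1 at P2, giving (0, 0, 6)
K (invocation 20): componentwise max over VC(H)=(0, 0, 6), +1 at P2, giving (0, 0, 7)
target: VC(I) = (0, 2, 1)

(0, 2, 1)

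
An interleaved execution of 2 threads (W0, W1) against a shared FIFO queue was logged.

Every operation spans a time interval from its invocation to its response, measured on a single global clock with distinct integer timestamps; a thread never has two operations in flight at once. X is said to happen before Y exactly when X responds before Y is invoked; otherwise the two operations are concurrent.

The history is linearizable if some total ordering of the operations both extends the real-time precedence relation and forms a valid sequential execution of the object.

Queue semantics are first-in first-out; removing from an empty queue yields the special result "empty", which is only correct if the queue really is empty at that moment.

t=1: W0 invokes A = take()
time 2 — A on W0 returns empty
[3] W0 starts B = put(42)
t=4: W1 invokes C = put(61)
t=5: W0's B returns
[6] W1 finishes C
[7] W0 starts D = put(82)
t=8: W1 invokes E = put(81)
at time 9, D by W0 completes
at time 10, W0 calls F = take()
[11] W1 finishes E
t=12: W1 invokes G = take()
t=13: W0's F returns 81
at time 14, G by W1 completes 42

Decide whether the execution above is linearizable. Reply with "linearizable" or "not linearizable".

prefix check: 1..12 passes, 1..13 fails once F's time-13 response joins
every one of the 6 real-time-consistent orders over 6 completed FIFO queue ops fails the sequential spec
every completion of the 1 pending operation (G) was checked; none linearizes
one such order, A, B, C, D, E, F (pending dropped), breaks at step 6 where F take() → 81 is illegal
one such order, A, B, C, D, F, E (pending dropped), breaks at step 5 where F take() → 81 is illegal

not linearizable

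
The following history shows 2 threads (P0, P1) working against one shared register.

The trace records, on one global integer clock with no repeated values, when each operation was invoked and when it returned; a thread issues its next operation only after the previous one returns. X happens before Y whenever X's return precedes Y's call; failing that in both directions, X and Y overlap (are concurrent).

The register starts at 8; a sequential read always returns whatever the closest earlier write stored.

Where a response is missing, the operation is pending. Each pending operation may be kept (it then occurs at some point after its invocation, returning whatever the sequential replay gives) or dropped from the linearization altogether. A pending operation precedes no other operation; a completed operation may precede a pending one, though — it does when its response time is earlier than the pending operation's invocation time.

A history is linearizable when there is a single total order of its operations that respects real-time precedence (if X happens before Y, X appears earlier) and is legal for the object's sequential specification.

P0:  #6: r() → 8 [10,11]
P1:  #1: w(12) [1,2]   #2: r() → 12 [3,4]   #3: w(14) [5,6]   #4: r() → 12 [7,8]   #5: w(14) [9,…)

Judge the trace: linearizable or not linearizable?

not linearizable

the violation lands at event 8, #4's response at time 8: events 1..7 linearize, events 1..8 do not
the sole real-time-consistent order of 4 completed operations fails the register replay
one such order, #1, #2, #3, #4, breaks at step 4 where #4 r() → 12 is illegal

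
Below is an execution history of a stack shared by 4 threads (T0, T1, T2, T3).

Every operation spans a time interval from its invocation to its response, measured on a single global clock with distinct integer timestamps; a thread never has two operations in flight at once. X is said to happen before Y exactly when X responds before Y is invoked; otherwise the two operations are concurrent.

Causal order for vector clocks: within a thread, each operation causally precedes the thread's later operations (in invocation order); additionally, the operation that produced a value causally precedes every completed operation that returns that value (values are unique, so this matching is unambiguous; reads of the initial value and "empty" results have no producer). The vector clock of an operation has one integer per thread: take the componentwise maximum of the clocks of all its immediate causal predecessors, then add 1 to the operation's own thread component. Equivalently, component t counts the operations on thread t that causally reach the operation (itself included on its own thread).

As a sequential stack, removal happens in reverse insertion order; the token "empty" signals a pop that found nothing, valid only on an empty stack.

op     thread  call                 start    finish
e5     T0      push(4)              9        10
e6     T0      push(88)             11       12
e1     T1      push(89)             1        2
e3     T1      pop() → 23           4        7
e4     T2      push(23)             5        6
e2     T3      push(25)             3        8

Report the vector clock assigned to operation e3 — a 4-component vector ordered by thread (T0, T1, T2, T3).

invoked at 3, e2 has no predecessors; its own T3 bump gives (0, 0, 0, 1)
invoked at 5, e4 has no predecessors; its own T2 bump gives (0, 0, 1, 0)
invoked at 1, e1 has no predecessors; its own T1 bump gives (0, 1, 0, 0)
invoked at 9, e5 has no predecessors; its own T0 bump gives (1, 0, 0, 0)
invoked at 11, e6 merges VC(e5)=(1, 0, 0, 0) and bumps T0's slot → (2, 0, 0, 0)
invoked at 4, e3 merges VC(e1)=(0, 1, 0, 0), VC(e4)=(0, 0, 1, 0) and bumps T1's slot → (0, 2, 1, 0)
target: VC(e3) = (0, 2, 1, 0)

(0, 2, 1, 0)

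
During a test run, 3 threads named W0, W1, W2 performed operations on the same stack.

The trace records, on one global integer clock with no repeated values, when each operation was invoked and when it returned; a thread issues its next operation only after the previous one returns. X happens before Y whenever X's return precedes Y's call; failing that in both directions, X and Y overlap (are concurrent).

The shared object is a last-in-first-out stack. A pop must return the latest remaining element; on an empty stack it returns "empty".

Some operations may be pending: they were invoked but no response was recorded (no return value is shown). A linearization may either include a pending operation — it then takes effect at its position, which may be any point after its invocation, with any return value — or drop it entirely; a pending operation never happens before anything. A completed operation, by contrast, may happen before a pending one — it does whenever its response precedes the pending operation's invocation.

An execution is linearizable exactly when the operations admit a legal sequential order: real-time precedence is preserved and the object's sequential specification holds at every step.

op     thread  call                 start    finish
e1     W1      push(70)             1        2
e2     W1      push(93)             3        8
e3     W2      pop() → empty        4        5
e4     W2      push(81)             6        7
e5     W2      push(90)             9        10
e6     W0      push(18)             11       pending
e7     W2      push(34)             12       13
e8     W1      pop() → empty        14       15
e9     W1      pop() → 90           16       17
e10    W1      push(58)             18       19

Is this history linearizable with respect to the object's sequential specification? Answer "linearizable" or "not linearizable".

the violation lands at event 5, e3's response at time 5: events 1..4 linearize, events 1..5 do not
exhaustive check: the 2 completed stack ops admit one real-time order; illegal
completion choices over the 1 pending operation (e2) were checked; none helps
one such order, e1, e3 (pending dropped), breaks at step 2 where e3 pop() → empty is illegal

not linearizable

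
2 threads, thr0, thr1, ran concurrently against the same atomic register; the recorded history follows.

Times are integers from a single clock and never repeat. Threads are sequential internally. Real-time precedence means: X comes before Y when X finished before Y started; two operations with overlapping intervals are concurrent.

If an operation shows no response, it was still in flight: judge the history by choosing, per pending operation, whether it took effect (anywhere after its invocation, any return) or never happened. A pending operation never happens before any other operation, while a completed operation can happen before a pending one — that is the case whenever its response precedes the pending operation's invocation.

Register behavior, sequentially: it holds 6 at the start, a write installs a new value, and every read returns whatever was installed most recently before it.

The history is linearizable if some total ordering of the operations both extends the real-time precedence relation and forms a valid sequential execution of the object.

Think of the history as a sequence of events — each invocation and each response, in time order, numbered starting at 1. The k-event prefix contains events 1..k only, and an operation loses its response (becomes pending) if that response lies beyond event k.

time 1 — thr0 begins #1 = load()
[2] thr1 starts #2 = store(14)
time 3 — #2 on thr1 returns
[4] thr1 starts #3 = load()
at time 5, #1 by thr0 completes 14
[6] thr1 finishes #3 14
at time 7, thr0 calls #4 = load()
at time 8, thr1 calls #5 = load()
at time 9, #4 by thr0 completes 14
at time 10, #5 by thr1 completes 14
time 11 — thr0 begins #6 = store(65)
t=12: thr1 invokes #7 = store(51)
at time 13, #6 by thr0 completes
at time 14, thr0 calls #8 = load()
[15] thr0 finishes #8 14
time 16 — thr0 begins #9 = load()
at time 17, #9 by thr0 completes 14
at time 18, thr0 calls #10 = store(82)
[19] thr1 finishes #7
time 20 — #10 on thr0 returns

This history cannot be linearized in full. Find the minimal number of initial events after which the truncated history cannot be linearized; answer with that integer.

15

a valid linearization of events 1..14 exists, for instance #2, #1, #3, #4, #5, #6:
1. #2 store(14), leaving value 14
2. #1 load() → 14, leaving value 14
3. #3 load() → 14, leaving value 14
4. #4 load() → 14, leaving value 14
5. #5 load() → 14, leaving value 14
6. #6 store(65), leaving value 65
event 15 — #8's response, time 15 — after it, nothing linearizes
no escape via the 1 pending operation (#7): every completion choice fails
take #1, #2, #3, #4, #5, #6, #8 (pending dropped): step 1 already fails, because #1 load() → 14 cannot occur there
take #1, #2, #3, #5, #4, #6, #8 (pending dropped): step 1 already fails, because #1 load() → 14 cannot occur there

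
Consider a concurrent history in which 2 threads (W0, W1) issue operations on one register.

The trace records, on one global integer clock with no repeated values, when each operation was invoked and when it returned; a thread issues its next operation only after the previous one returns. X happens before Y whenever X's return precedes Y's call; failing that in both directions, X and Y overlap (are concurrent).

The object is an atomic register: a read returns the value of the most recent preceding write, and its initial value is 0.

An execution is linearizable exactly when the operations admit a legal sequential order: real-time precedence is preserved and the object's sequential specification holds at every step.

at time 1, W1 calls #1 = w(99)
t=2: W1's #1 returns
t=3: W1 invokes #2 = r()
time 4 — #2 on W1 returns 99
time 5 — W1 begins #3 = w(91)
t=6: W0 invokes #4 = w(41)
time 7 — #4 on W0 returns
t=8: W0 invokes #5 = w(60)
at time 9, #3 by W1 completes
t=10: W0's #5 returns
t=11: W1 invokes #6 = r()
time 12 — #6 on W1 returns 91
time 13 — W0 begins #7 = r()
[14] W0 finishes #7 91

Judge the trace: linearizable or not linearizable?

witness order: #1, #2, #4, #5, #3, #6, #7
step 1: #1 w(99) — value 99
step 2: #2 r() → 99 — value 99
step 3: #4 w(41) — value 41
step 4: #5 w(60) — value 60
step 5: #3 w(91) — value 91
step 6: #6 r() → 91 — value 91
step 7: #7 r() → 91 — value 91

linearizable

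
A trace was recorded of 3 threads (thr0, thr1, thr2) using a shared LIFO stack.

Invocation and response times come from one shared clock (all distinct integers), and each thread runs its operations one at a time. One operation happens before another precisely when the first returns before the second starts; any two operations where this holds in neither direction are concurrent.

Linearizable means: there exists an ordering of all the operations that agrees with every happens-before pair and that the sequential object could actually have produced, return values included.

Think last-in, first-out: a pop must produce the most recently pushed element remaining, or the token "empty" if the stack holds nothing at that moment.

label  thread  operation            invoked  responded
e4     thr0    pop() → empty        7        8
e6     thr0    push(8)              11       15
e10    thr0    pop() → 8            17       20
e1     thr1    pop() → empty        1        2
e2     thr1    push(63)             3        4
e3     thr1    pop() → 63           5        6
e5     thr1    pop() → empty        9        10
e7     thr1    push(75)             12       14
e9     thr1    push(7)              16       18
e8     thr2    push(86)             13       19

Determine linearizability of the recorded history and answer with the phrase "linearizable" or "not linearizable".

linearizable

witness order: e1, e2, e3, e4, e5, e7, e6, e10, e8, e9
after step 1 (e1 pop() → empty): stack <>
after step 2 (e2 push(63)): stack <63>
after step 3 (e3 pop() → 63): stack <>
after step 4 (e4 pop() → empty): stack <>
after step 5 (e5 pop() → empty): stack <>
after step 6 (e7 push(75)): stack <75>
after step 7 (e6 push(8)): stack <75,8>
after step 8 (e10 pop() → 8): stack <75>
after step 9 (e8 push(86)): stack <75,86>
after step 10 (e9 push(7)): stack <75,86,7>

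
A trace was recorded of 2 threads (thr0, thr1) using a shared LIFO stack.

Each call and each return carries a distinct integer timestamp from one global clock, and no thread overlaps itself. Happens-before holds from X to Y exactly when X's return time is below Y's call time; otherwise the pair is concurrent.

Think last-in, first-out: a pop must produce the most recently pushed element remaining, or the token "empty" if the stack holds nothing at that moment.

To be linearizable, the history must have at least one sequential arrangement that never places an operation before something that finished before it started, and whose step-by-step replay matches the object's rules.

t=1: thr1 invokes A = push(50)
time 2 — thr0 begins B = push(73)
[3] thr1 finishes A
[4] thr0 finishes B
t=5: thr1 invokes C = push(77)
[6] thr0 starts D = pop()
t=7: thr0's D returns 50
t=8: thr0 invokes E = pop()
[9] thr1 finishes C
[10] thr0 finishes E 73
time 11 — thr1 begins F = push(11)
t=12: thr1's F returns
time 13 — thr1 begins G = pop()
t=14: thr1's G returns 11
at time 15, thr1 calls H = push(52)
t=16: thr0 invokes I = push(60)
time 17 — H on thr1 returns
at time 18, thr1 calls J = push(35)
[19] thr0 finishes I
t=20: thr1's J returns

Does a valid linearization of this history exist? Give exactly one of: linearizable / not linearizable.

a witness: B, A, D, E, C, F, G, H, I, J
after step 1 (B push(73)): stack <73>
after step 2 (A push(50)): stack <73,50>
after step 3 (D pop() → 50): stack <73>
after step 4 (E pop() → 73): stack <>
after step 5 (C push(77)): stack <77>
after step 6 (F push(11)): stack <77,11>
after step 7 (G pop() → 11): stack <77>
after step 8 (H push(52)): stack <77,52>
after step 9 (I push(60)): stack <77,52,60>
after step 10 (J push(35)): stack <77,52,60,35>

linearizable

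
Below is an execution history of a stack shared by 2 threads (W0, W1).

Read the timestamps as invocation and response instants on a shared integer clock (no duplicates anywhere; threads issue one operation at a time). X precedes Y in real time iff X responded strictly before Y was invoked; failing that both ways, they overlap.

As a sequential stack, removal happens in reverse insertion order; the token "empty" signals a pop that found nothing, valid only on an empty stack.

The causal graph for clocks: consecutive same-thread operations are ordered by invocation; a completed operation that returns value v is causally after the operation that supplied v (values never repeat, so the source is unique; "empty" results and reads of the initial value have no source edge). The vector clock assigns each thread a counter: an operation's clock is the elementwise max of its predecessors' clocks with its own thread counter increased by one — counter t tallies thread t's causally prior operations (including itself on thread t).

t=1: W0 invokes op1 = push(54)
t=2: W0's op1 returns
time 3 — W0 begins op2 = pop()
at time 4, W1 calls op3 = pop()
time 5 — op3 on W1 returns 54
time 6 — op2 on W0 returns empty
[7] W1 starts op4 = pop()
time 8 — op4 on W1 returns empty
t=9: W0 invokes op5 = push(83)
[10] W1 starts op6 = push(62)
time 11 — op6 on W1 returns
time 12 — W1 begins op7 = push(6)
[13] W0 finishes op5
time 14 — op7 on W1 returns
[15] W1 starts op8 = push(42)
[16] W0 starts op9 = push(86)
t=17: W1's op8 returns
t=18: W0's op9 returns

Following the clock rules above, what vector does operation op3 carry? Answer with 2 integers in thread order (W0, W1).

op1 (invocation 1): nothing precedes it; W0's component alone gives (1, 0)
merge at op3 (invoked 4): VC(op1)=(1, 0), own-thread bump on W1 → (1, 1)
merge at op2 (invoked 3): VC(op1)=(1, 0), own-thread bump on W0 → (2, 0)
merge at op4 (invoked 7): VC(op3)=(1, 1), own-thread bump on W1 → (1, 2)
merge at op5 (invoked 9): VC(op2)=(2, 0), own-thread bump on W0 → (3, 0)
merge at op6 (invoked 10): VC(op4)=(1, 2), own-thread bump on W1 → (1, 3)
merge at op9 (invoked 16): VC(op5)=(3, 0), own-thread bump on W0 → (4, 0)
merge at op7 (invoked 12): VC(op6)=(1, 3), own-thread bump on W1 → (1, 4)
merge at op8 (invoked 15): VC(op7)=(1, 4), own-thread bump on W1 → (1, 5)
target: VC(op3) = (1, 1)

(1, 1)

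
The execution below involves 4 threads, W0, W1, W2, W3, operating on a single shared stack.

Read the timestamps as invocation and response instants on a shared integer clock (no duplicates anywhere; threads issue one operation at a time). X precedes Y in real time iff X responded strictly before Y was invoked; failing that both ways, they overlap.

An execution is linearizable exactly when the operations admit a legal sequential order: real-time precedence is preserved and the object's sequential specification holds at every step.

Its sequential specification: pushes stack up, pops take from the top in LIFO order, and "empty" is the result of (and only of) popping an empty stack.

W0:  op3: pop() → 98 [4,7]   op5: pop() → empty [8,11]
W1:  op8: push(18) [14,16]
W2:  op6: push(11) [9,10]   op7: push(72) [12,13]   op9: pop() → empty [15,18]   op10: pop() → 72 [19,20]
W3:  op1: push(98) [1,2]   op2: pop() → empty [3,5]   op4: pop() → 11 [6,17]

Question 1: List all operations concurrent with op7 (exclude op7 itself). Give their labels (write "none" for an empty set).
op4

overlap test against op7 [12,13]: concurrent iff the interval meets 12..13
op1 [1,2]: before
op2 [3,5]: before
op3 [4,7]: before
op4 [6,17]: concurrent
op5 [8,11]: before
op6 [9,10]: before
op8 [14,16]: after
op9 [15,18]: after
op10 [19,20]: after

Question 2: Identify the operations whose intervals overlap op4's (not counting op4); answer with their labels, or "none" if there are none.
op3, op5, op6, op7, op8, op9

op4 runs from 6 to 17; window-overlapping ops are concurrent
op1 [1,2]: before
op2 [3,5]: before
op3 [4,7]: concurrent
op5 [8,11]: concurrent
op6 [9,10]: concurrent
op7 [12,13]: concurrent
op8 [14,16]: concurrent
op9 [15,18]: concurrent
op10 [19,20]: after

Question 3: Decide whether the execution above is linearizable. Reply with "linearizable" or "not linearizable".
not linearizable

already the first 18 events (up to op9's response at time 18) admit no linearization; the first 17 still do
checked exhaustively: 52 real-time-consistent orders of 9 completed operations, zero legal stack replays
e.g. op1, op2, op3, op4, op5, op6, op7, op8, op9: illegal at step 2, since op2 pop() → empty cannot apply there
e.g. op1, op2, op3, op4, op5, op6, op7, op9, op8: illegal at step 2, since op2 pop() → empty cannot apply there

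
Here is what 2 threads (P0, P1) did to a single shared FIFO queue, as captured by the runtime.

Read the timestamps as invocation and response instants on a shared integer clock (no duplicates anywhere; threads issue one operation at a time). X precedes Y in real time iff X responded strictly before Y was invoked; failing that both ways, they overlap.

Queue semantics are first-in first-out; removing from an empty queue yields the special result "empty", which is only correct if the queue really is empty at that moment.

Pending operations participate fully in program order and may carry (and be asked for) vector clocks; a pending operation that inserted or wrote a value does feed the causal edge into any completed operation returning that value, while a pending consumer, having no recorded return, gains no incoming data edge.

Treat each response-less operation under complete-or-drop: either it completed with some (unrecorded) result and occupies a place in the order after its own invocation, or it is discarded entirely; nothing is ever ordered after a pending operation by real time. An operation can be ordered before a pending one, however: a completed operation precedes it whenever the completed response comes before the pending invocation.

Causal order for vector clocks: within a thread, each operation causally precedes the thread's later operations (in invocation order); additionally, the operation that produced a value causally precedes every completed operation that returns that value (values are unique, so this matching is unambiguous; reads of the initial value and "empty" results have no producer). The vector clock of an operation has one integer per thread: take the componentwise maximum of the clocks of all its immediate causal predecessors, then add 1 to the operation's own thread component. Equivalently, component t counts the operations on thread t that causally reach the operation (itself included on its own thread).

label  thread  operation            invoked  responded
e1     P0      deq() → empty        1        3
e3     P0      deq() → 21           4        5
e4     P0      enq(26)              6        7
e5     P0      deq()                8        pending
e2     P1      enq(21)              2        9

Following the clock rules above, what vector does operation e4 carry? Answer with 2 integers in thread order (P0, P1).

e2, invoked 2, has no incoming edges; only P1's bump applies → (0, 1)
e1, invoked 1, has no incoming edges; only P0's bump applies → (1, 0)
e3 (invocation 4): componentwise max over VC(e1)=(1, 0), VC(e2)=(0, 1), +1 at P0, giving (2, 1)
e4 (invocation 6): componentwise max over VC(e3)=(2, 1), +1 at P0, giving (3, 1)
e5 (invocation 8): componentwise max over VC(e4)=(3, 1), +1 at P0, giving (4, 1)
target: VC(e4) = (3, 1)

(3, 1)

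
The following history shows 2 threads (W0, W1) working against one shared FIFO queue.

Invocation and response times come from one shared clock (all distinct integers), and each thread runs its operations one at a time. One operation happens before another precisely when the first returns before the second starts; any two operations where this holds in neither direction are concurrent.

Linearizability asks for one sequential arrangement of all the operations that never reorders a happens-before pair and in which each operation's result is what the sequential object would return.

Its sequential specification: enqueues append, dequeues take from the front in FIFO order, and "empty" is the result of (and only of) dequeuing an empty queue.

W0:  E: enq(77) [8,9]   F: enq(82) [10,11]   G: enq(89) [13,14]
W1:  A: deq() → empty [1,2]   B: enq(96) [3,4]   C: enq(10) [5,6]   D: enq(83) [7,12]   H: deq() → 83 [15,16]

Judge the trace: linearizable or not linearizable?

not linearizable

events 1..15 are fine; event 16 — the response of H at time 16 — makes the prefix non-linearizable
the 8 completed operations admit 3 real-time orders; each fails the FIFO queue replay
for example A, B, C, D, E, F, G, H fails at step 8: H deq() → 83 is not legal there
for example A, B, C, E, D, F, G, H fails at step 8: H deq() → 83 is not legal there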